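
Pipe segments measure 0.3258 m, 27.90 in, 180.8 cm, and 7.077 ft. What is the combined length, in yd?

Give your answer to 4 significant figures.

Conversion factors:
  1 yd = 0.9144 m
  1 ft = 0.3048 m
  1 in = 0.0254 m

0.3258 m (already m)
27.90 in × 0.0254 = 0.70866 m
180.8 cm × 0.01 = 1.808 m
7.077 ft × 0.3048 = 2.15707 m
Combined: 0.3258 + 0.70866 + 1.808 + 2.15707 = 4.99953 m
In yd: 4.99953 / 0.9144 = 5.46755 yd

5.468 yd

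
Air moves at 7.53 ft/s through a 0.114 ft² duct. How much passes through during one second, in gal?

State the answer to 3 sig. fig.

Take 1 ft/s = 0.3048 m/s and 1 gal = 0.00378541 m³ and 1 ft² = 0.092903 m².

7.53 ft/s × 0.3048 → 2.29514 m/s
0.114 ft² × 0.092903 → 0.0105909 m²
V = v × A × t = 2.29514 m/s × 0.0105909 m² × 1 s = 0.0243076 m³
0.0243076 m³ ÷ (0.00378541 m³/gal) = 6.42139 gal

6.42 gal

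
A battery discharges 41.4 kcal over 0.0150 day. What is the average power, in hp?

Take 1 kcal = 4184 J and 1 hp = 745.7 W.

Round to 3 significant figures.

0.179 hp

41.4 kcal × 4184 → 173218 J
0.0150 day × 86400 → 1296 s
P = E / t = 173218 J / 1296 s = 133.656 W
133.656 W ÷ (745.7 W/hp) = 0.179236 hp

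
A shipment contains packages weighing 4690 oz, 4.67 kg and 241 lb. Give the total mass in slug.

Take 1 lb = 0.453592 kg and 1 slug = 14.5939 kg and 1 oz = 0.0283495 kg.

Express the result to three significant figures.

4690 oz × 0.0283495 = 132.959 kg
4.67 kg (already kg)
241 lb × 0.453592 = 109.316 kg
Combined: 132.959 + 4.67 + 109.316 = 246.945 kg
In slug: 246.945 / 14.5939 = 16.9211 slug

16.9 slug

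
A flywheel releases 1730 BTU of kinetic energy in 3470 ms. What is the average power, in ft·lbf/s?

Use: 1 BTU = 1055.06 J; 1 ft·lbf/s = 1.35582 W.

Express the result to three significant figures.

1730 BTU × 1055.06 → 1.82525×10⁶ J
3470 ms × 0.001 → 3.47 s
P = E / t = 1.82525×10⁶ J / 3.47 s = 526009 W
526009 W ÷ (1.35582 W/ft·lbf/s) = 387964 ft·lbf/s

3.88×10⁵ ft·lbf/s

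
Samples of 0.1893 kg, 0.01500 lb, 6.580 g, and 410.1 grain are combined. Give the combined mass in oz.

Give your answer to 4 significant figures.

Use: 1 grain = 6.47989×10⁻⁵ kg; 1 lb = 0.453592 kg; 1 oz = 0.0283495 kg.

0.1893 kg (already kg)
0.01500 lb × 0.453592 = 0.00680388 kg
6.580 g × 0.001 = 0.00658 kg
410.1 grain × 6.47989×10⁻⁵ = 0.026574 kg
Total: 0.1893 + 0.00680388 + 0.00658 + 0.026574 = 0.229258 kg
In oz: 0.229258 / 0.0283495 = 8.08684 oz

8.087 oz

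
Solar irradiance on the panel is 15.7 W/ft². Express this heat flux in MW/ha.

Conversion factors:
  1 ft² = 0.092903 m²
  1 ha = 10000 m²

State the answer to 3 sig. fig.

15.7 W/ft² ÷ 0.092903 m²/ft² = 168.993 W/m²
168.993 W/m² ÷ 1000000 W/MW × 10000 m²/ha = 1.68993 MW/ha

1.69 MW/ha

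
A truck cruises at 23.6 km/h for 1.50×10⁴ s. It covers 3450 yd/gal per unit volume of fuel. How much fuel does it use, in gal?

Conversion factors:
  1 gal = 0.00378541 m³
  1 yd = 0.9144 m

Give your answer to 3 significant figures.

23.6 km/h → 6.55556 m/s
d = v × t = 6.55556 × 15000 = 98333.4 m
3450 yd/gal → 833379 m/m³
V = d / (distance per unit fuel) = 98333.4 / 833379 = 0.117994 m³
In gal: 0.117994 / 0.00378541 = 31.1707 gal

31.2 gal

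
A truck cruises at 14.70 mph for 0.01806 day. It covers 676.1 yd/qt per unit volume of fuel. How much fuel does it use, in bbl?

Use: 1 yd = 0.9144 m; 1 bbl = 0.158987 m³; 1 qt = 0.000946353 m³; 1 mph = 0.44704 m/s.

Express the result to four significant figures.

14.70 mph → 6.57149 m/s
0.01806 day → 1560.38 s
d = v × t = 6.57149 × 1560.38 = 10254 m
676.1 yd/qt → 653272 m/m³
V = d / (distance per unit fuel) = 10254 / 653272 = 0.0156964 m³
In bbl: 0.0156964 / 0.158987 = 0.0987276 bbl

0.09873 bbl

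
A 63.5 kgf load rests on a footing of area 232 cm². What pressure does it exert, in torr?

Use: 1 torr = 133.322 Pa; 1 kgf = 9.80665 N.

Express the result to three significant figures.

63.5 kgf × 9.80665 = 622.722 N
232 cm² × 0.0001 = 0.0232 m²
P = F / A = 622.722 N / 0.0232 m² = 26841.5 Pa
26841.5 Pa ÷ (133.322 Pa/torr) = 201.328 torr

201 torr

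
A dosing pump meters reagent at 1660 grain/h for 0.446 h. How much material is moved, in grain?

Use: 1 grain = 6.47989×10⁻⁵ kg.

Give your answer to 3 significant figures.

740 grain

1660 grain/h → 2.98795×10⁻⁵ kg/s
0.446 h → 1605.6 s
m = ṁ × t = 2.98795×10⁻⁵ × 1605.6 = 0.0479745 kg
In grain: 0.0479745 / 6.47989×10⁻⁵ = 740.36 grain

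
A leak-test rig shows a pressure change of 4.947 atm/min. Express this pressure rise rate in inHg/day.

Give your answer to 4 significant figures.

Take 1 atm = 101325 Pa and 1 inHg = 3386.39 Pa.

4.947 atm/min × 101325 Pa/atm ÷ 60 s/min = 8354.25 Pa/s
8354.25 Pa/s ÷ 3386.39 Pa/inHg × 86400 s/day = 213149 inHg/day

2.131×10⁵ inHg/day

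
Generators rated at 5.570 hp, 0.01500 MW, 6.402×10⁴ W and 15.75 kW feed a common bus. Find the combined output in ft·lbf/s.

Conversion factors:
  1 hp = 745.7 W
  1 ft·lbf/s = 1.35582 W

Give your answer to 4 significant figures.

5.570 hp × 745.7 → 4153.55 W
0.01500 MW × 1000000 → 15000 W
6.402×10⁴ W (already W)
15.75 kW × 1000 → 15750 W
Total: 4153.55 + 15000 + 64020 + 15750 = 98923.6 W
In ft·lbf/s: 98923.6 / 1.35582 = 72962.2 ft·lbf/s

7.296×10⁴ ft·lbf/s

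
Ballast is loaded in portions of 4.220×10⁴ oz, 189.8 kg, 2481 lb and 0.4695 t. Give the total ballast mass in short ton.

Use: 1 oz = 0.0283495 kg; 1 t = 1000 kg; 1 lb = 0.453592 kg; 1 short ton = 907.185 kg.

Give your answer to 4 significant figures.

3.286 short ton

4.220×10⁴ oz × 0.0283495 → 1196.35 kg
189.8 kg (already kg)
2481 lb × 0.453592 → 1125.36 kg
0.4695 t × 1000 → 469.5 kg
Total: 1196.35 + 189.8 + 1125.36 + 469.5 = 2981.01 kg
In short ton: 2981.01 / 907.185 = 3.286 short ton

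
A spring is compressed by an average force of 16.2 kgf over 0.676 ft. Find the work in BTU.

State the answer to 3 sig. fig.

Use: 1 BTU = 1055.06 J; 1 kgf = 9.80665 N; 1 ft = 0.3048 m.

0.0310 BTU

16.2 kgf × 9.80665 = 158.868 N
0.676 ft × 0.3048 = 0.206045 m
W = F × d = 158.868 N × 0.206045 m = 32.734 J
32.734 J ÷ (1055.06 J/BTU) = 0.0310257 BTU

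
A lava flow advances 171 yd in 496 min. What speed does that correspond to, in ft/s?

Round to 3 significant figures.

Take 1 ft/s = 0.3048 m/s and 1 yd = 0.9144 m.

0.0172 ft/s

171 yd × 0.9144 → 156.362 m
496 min × 60 → 29760 s
v = d / t = 156.362 m / 29760 s = 0.0052541 m/s
0.0052541 m/s ÷ (0.3048 m/s/ft/s) = 0.0172379 ft/s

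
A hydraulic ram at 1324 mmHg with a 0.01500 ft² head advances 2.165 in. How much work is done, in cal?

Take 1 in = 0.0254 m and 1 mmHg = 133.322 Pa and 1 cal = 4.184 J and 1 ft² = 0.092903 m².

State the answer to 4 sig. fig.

1324 mmHg → 176518 Pa
0.01500 ft² → 0.00139354 m²
F = P × A = 176518 × 0.00139354 = 245.985 N
2.165 in → 0.054991 m
W = F × d = 245.985 × 0.054991 = 13.527 J
In cal: 13.527 / 4.184 = 3.23303 cal

3.233 cal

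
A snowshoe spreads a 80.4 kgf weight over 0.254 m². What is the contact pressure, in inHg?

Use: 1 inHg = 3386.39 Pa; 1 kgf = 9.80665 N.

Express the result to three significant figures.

80.4 kgf × 9.80665 → 788.455 N
P = F / A = 788.455 N / 0.254 m² = 3104.15 Pa
3104.15 Pa ÷ (3386.39 Pa/inHg) = 0.916655 inHg

0.917 inHg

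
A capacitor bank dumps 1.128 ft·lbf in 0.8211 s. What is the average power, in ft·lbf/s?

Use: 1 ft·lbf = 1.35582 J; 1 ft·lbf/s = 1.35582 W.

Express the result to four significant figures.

1.374 ft·lbf/s

1.128 ft·lbf × 1.35582 = 1.52936 J
P = E / t = 1.52936 J / 0.8211 s = 1.86257 W
1.86257 W ÷ (1.35582 W/ft·lbf/s) = 1.37376 ft·lbf/s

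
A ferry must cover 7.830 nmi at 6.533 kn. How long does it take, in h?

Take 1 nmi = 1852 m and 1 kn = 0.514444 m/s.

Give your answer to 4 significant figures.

1.199 h

7.830 nmi × 1852 → 14501.2 m
6.533 kn × 0.514444 → 3.36086 m/s
t = d / v = 14501.2 m / 3.36086 m/s = 4314.73 s
4314.73 s ÷ (3600 s/h) = 1.19854 h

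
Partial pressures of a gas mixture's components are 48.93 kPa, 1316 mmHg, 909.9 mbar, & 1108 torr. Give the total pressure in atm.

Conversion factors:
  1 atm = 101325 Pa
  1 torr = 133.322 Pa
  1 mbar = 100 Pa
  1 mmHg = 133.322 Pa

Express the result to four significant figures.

48.93 kPa × 1000 → 48930 Pa
1316 mmHg × 133.322 → 175452 Pa
909.9 mbar × 100 → 90990 Pa
1108 torr × 133.322 → 147721 Pa
Combined: 48930 + 175452 + 90990 + 147721 = 463093 Pa
In atm: 463093 / 101325 = 4.57037 atm

4.570 atm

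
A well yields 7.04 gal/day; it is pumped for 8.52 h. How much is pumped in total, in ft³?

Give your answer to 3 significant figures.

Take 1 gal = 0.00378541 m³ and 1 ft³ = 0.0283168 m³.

7.04 gal/day → 3.08441×10⁻⁷ m³/s
8.52 h → 30672 s
V = Q × t = 3.08441×10⁻⁷ × 30672 = 0.0094605 m³
In ft³: 0.0094605 / 0.0283168 = 0.334095 ft³

0.334 ft³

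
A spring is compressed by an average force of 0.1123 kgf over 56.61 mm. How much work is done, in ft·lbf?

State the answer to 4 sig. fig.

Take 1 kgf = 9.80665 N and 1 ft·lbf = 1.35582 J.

0.04598 ft·lbf

0.1123 kgf × 9.80665 → 1.10129 N
56.61 mm × 0.001 → 0.05661 m
W = F × d = 1.10129 N × 0.05661 m = 0.062344 J
0.062344 J ÷ (1.35582 J/ft·lbf) = 0.0459825 ft·lbf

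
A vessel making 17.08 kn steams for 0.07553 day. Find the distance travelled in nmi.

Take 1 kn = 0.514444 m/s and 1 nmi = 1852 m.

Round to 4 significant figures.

30.96 nmi

17.08 kn × 0.514444 → 8.7867 m/s
0.07553 day × 86400 → 6525.79 s
d = v × t = 8.7867 m/s × 6525.79 s = 57340.2 m
57340.2 m ÷ (1852 m/nmi) = 30.9612 nmi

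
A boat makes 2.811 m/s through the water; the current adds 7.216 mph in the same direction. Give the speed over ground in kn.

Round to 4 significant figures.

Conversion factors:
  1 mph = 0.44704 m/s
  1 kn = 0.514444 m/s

11.73 kn

2.811 m/s (already m/s)
7.216 mph × 0.44704 → 3.22584 m/s
Total: 2.811 + 3.22584 = 6.03684 m/s
In kn: 6.03684 / 0.514444 = 11.7347 kn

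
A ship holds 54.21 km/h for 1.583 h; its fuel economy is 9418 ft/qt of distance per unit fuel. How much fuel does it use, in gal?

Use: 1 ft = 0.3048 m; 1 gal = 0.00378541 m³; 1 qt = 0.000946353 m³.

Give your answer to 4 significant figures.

7.474 gal

54.21 km/h → 15.0583 m/s
1.583 h → 5698.8 s
d = v × t = 15.0583 × 5698.8 = 85814.2 m
9418 ft/qt → 3.03334×10⁶ m/m³
V = d / (distance per unit fuel) = 85814.2 / 3.03334×10⁶ = 0.0282903 m³
In gal: 0.0282903 / 0.00378541 = 7.47351 gal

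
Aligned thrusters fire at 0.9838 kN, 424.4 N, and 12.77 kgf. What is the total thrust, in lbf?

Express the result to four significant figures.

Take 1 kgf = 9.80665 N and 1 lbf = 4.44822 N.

344.7 lbf

0.9838 kN × 1000 = 983.8 N
424.4 N (already N)
12.77 kgf × 9.80665 = 125.231 N
Combined: 983.8 + 424.4 + 125.231 = 1533.43 N
In lbf: 1533.43 / 4.44822 = 344.729 lbf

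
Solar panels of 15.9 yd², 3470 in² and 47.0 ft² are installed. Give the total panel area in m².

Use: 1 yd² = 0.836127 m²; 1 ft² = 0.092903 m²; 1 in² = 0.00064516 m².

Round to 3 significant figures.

19.9 m²

15.9 yd² × 0.836127 = 13.2944 m²
3470 in² × 0.00064516 = 2.23871 m²
47.0 ft² × 0.092903 = 4.36644 m²
Combined: 13.2944 + 2.23871 + 4.36644 = 19.8995 m²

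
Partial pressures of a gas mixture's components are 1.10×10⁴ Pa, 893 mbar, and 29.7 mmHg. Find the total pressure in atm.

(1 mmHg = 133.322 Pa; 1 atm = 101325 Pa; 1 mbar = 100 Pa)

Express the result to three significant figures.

1.03 atm

1.10×10⁴ Pa (already Pa)
893 mbar × 100 = 89300 Pa
29.7 mmHg × 133.322 = 3959.66 Pa
Total: 11000 + 89300 + 3959.66 = 104260 Pa
In atm: 104260 / 101325 = 1.02897 atm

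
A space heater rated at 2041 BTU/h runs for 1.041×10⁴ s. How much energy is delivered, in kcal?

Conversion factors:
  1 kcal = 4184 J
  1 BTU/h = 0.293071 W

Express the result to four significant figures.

2041 BTU/h × 0.293071 → 598.158 W
E = P × t = 598.158 W × 10410 s = 6.22682×10⁶ J
6.22682×10⁶ J ÷ (4184 J/kcal) = 1488.25 kcal

1488 kcal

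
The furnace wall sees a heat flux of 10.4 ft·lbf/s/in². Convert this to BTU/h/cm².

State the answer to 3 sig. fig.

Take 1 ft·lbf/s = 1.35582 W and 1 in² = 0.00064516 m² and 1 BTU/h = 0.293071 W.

7.46 BTU/h/cm²

10.4 ft·lbf/s/in² × 1.35582 W/ft·lbf/s ÷ 0.00064516 m²/in² = 21855.9 W/m²
21855.9 W/m² ÷ 0.293071 W/BTU/h × 0.0001 m²/cm² = 7.45754 BTU/h/cm²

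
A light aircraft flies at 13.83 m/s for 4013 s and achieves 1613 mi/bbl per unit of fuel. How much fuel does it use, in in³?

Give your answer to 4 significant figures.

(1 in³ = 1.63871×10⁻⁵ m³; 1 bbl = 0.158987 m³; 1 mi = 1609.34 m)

d = v × t = 13.83 × 4013 = 55499.8 m
1613 mi/bbl → 1.63275×10⁷ m/m³
V = d / (distance per unit fuel) = 55499.8 / 1.63275×10⁷ = 0.00339916 m³
In in³: 0.00339916 / 1.63871×10⁻⁵ = 207.429 in³

207.4 in³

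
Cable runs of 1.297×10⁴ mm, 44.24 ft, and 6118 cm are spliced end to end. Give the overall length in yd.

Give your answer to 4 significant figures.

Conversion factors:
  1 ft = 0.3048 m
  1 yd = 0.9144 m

1.297×10⁴ mm × 0.001 = 12.97 m
44.24 ft × 0.3048 = 13.4844 m
6118 cm × 0.01 = 61.18 m
Total: 12.97 + 13.4844 + 61.18 = 87.6344 m
In yd: 87.6344 / 0.9144 = 95.8381 yd

95.84 yd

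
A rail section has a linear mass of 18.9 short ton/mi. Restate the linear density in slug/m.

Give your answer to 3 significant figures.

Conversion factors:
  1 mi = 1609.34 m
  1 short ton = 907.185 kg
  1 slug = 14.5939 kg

0.730 slug/m

18.9 short ton/mi × 907.185 kg/short ton ÷ 1609.34 m/mi = 10.6539 kg/m
10.6539 kg/m ÷ 14.5939 kg/slug = 0.730024 slug/m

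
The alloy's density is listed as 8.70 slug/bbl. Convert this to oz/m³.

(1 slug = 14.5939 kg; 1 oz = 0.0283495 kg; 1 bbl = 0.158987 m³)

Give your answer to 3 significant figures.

8.70 slug/bbl × 14.5939 kg/slug ÷ 0.158987 m³/bbl = 798.599 kg/m³
798.599 kg/m³ ÷ 0.0283495 kg/oz = 28169.8 oz/m³

2.82×10⁴ oz/m³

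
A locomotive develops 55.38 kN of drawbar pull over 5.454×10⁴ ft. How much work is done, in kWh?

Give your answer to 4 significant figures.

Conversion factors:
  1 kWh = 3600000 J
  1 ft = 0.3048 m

255.7 kWh

55.38 kN × 1000 → 55380 N
5.454×10⁴ ft × 0.3048 → 16623.8 m
W = F × d = 55380 N × 16623.8 m = 9.20626×10⁸ J
9.20626×10⁸ J ÷ (3600000 J/kWh) = 255.729 kWh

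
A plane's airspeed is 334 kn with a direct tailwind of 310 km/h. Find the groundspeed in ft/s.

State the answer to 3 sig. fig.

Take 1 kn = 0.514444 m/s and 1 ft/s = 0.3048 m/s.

334 kn × 0.514444 = 171.824 m/s
310 km/h × (1/3.6) = 86.1111 m/s
Sum: 171.824 + 86.1111 = 257.935 m/s
In ft/s: 257.935 / 0.3048 = 846.243 ft/s

846 ft/s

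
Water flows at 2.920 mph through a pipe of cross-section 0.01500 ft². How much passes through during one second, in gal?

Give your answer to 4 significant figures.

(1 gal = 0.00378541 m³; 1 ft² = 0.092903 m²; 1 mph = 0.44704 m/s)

2.920 mph × 0.44704 → 1.30536 m/s
0.01500 ft² × 0.092903 → 0.00139354 m²
V = v × A × t = 1.30536 m/s × 0.00139354 m² × 1 s = 0.00181907 m³
0.00181907 m³ ÷ (0.00378541 m³/gal) = 0.480548 gal

0.4805 gal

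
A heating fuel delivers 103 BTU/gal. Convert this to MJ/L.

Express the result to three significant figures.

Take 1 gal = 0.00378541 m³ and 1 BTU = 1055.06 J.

0.0287 MJ/L

103 BTU/gal × 1055.06 J/BTU ÷ 0.00378541 m³/gal = 2.87079×10⁷ J/m³
2.87079×10⁷ J/m³ ÷ 1000000 J/MJ × 0.001 m³/L = 0.0287079 MJ/L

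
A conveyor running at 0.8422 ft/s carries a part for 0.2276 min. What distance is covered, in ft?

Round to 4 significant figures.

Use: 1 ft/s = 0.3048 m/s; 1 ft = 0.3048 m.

11.50 ft

0.8422 ft/s × 0.3048 → 0.256703 m/s
0.2276 min × 60 → 13.656 s
d = v × t = 0.256703 m/s × 13.656 s = 3.50554 m
3.50554 m ÷ (0.3048 m/ft) = 11.5011 ft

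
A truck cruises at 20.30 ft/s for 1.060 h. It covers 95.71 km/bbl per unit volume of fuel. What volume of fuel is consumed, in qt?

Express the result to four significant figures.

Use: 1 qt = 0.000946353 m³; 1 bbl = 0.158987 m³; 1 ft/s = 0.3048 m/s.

20.30 ft/s → 6.18744 m/s
1.060 h → 3816 s
d = v × t = 6.18744 × 3816 = 23611.3 m
95.71 km/bbl → 601999 m/m³
V = d / (distance per unit fuel) = 23611.3 / 601999 = 0.0392215 m³
In qt: 0.0392215 / 0.000946353 = 41.4449 qt

41.44 qt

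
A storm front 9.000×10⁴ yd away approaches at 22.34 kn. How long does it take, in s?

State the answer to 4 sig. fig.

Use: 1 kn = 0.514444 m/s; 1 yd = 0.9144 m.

9.000×10⁴ yd × 0.9144 → 82296 m
22.34 kn × 0.514444 → 11.4927 m/s
t = d / v = 82296 m / 11.4927 m/s = 7160.72 s

7161 s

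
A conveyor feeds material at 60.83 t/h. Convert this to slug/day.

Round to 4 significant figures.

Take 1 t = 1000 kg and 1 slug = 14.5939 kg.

60.83 t/h × 1000 kg/t ÷ 3600 s/h = 16.8972 kg/s
16.8972 kg/s ÷ 14.5939 kg/slug × 86400 s/day = 100036 slug/day

1.000×10⁵ slug/day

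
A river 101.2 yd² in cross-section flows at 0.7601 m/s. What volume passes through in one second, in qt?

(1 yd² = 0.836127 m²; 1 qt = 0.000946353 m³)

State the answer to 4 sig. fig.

6.796×10⁴ qt

101.2 yd² × 0.836127 → 84.6161 m²
V = v × A × t = 0.7601 m/s × 84.6161 m² × 1 s = 64.3167 m³
64.3167 m³ ÷ (0.000946353 m³/qt) = 67962.7 qt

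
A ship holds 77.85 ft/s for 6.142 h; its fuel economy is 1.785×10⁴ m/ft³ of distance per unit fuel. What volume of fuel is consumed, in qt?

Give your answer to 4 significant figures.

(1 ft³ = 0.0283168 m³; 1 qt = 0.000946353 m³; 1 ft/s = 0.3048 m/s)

879.5 qt

77.85 ft/s → 23.7287 m/s
6.142 h → 22111.2 s
d = v × t = 23.7287 × 22111.2 = 524670 m
1.785×10⁴ m/ft³ → 630368 m/m³
V = d / (distance per unit fuel) = 524670 / 630368 = 0.832323 m³
In qt: 0.832323 / 0.000946353 = 879.506 qt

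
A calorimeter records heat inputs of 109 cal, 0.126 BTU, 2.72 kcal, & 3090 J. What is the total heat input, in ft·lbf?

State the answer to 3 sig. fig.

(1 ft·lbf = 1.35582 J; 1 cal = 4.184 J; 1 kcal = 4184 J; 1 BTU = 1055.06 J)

109 cal × 4.184 → 456.056 J
0.126 BTU × 1055.06 → 132.938 J
2.72 kcal × 4184 → 11380.5 J
3090 J (already J)
Total: 456.056 + 132.938 + 11380.5 + 3090 = 15059.5 J
In ft·lbf: 15059.5 / 1.35582 = 11107.3 ft·lbf

1.11×10⁴ ft·lbf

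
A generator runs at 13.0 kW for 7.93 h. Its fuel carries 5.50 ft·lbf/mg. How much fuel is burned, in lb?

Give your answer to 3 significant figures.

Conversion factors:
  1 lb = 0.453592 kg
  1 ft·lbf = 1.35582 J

13.0 kW → 13000 W
7.93 h → 28548 s
E = P × t = 13000 × 28548 = 3.71124×10⁸ J
5.50 ft·lbf/mg → 7.45701×10⁶ J/kg
m = E / e_s = 3.71124×10⁸ / 7.45701×10⁶ = 49.7685 kg
In lb: 49.7685 / 0.453592 = 109.721 lb

110 lb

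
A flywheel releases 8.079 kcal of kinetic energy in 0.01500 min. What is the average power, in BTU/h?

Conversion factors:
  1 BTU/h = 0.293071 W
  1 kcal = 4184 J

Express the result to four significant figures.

1.282×10⁵ BTU/h

8.079 kcal × 4184 → 33802.5 J
0.01500 min × 60 → 0.9 s
P = E / t = 33802.5 J / 0.9 s = 37558.3 W
37558.3 W ÷ (0.293071 W/BTU/h) = 128154 BTU/h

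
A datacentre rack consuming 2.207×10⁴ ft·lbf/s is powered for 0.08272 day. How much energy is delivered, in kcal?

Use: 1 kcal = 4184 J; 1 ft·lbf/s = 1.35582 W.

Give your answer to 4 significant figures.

5.111×10⁴ kcal

2.207×10⁴ ft·lbf/s × 1.35582 → 29922.9 W
0.08272 day × 86400 → 7147.01 s
E = P × t = 29922.9 W × 7147.01 s = 2.13859×10⁸ J
2.13859×10⁸ J ÷ (4184 J/kcal) = 51113.5 kcal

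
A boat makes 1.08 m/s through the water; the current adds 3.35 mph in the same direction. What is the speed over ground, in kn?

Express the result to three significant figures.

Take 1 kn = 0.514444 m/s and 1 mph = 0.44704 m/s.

5.01 kn

1.08 m/s (already m/s)
3.35 mph × 0.44704 → 1.49758 m/s
Total: 1.08 + 1.49758 = 2.57758 m/s
In kn: 2.57758 / 0.514444 = 5.01042 kn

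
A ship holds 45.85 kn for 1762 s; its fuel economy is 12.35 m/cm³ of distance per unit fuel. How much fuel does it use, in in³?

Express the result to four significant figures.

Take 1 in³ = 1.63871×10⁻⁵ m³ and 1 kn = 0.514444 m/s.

205.4 in³

45.85 kn → 23.5873 m/s
d = v × t = 23.5873 × 1762 = 41560.8 m
12.35 m/cm³ → 1.235×10⁷ m/m³
V = d / (distance per unit fuel) = 41560.8 / 1.235×10⁷ = 0.00336525 m³
In in³: 0.00336525 / 1.63871×10⁻⁵ = 205.36 in³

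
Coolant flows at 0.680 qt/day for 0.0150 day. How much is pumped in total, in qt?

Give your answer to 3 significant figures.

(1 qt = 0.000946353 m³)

0.0102 qt

0.680 qt/day → 7.44815×10⁻⁹ m³/s
0.0150 day → 1296 s
V = Q × t = 7.44815×10⁻⁹ × 1296 = 9.6528×10⁻⁶ m³
In qt: 9.6528×10⁻⁶ / 0.000946353 = 0.0102 qt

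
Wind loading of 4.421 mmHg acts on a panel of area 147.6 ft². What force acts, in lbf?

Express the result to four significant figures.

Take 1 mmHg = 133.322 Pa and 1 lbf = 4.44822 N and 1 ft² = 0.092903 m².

1817 lbf

4.421 mmHg × 133.322 = 589.417 Pa
147.6 ft² × 0.092903 = 13.7125 m²
F = P × A = 589.417 Pa × 13.7125 m² = 8082.38 N
8082.38 N ÷ (4.44822 N/lbf) = 1816.99 lbf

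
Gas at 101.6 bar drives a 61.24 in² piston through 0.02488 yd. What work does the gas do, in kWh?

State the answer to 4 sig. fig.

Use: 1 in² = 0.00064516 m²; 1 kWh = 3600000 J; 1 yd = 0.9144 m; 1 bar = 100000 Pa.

101.6 bar → 1.016×10⁷ Pa
61.24 in² → 0.0395096 m²
F = P × A = 1.016×10⁷ × 0.0395096 = 401418 N
0.02488 yd → 0.0227503 m
W = F × d = 401418 × 0.0227503 = 9132.38 J
In kWh: 9132.38 / 3600000 = 0.00253677 kWh

0.002537 kWh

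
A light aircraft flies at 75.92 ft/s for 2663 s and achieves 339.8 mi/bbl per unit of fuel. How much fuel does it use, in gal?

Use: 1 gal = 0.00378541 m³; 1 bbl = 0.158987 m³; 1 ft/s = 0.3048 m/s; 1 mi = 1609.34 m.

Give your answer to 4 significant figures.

4.733 gal

75.92 ft/s → 23.1404 m/s
d = v × t = 23.1404 × 2663 = 61622.9 m
339.8 mi/bbl → 3.43961×10⁶ m/m³
V = d / (distance per unit fuel) = 61622.9 / 3.43961×10⁶ = 0.0179157 m³
In gal: 0.0179157 / 0.00378541 = 4.73283 gal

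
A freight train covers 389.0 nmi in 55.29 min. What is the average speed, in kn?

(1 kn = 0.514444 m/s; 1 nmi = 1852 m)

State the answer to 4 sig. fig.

422.1 kn

389.0 nmi × 1852 = 720428 m
55.29 min × 60 = 3317.4 s
v = d / t = 720428 m / 3317.4 s = 217.166 m/s
217.166 m/s ÷ (0.514444 m/s/kn) = 422.137 kn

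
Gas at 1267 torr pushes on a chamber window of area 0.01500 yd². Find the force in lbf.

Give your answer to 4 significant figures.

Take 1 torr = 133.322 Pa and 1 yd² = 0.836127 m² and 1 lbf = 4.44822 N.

476.3 lbf

1267 torr × 133.322 → 168919 Pa
0.01500 yd² × 0.836127 → 0.0125419 m²
F = P × A = 168919 Pa × 0.0125419 m² = 2118.57 N
2118.57 N ÷ (4.44822 N/lbf) = 476.274 lbf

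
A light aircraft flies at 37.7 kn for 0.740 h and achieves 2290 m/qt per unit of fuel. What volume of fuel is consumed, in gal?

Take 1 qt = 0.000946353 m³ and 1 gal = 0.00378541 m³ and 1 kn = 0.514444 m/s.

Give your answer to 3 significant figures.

5.64 gal

37.7 kn → 19.3945 m/s
0.740 h → 2664 s
d = v × t = 19.3945 × 2664 = 51666.9 m
2290 m/qt → 2.41982×10⁶ m/m³
V = d / (distance per unit fuel) = 51666.9 / 2.41982×10⁶ = 0.0213515 m³
In gal: 0.0213515 / 0.00378541 = 5.64047 gal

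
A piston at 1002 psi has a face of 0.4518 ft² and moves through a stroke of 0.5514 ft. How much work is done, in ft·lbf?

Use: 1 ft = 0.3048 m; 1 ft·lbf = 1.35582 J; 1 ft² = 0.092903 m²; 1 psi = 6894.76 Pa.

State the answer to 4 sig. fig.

1002 psi → 6.90855×10⁶ Pa
0.4518 ft² → 0.0419736 m²
F = P × A = 6.90855×10⁶ × 0.0419736 = 289977 N
0.5514 ft → 0.168067 m
W = F × d = 289977 × 0.168067 = 48735.6 J
In ft·lbf: 48735.6 / 1.35582 = 35945.5 ft·lbf

3.595×10⁴ ft·lbf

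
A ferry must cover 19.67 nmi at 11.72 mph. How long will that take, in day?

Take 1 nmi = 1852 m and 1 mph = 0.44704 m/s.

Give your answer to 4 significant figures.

19.67 nmi × 1852 → 36428.8 m
11.72 mph × 0.44704 → 5.23931 m/s
t = d / v = 36428.8 m / 5.23931 m/s = 6952.98 s
6952.98 s ÷ (86400 s/day) = 0.0804743 day

0.08047 day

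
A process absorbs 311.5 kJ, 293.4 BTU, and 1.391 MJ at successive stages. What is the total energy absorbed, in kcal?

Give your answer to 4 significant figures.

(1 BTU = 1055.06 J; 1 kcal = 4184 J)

480.9 kcal

311.5 kJ × 1000 = 311500 J
293.4 BTU × 1055.06 = 309555 J
1.391 MJ × 1000000 = 1.391×10⁶ J
Combined: 311500 + 309555 + 1.391×10⁶ = 2.01206×10⁶ J
In kcal: 2.01206×10⁶ / 4184 = 480.894 kcal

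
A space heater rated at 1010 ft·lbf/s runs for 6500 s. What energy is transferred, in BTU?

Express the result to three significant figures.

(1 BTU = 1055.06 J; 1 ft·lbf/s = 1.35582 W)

1010 ft·lbf/s × 1.35582 = 1369.38 W
E = P × t = 1369.38 W × 6500 s = 8.90097×10⁶ J
8.90097×10⁶ J ÷ (1055.06 J/BTU) = 8436.46 BTU

8440 BTU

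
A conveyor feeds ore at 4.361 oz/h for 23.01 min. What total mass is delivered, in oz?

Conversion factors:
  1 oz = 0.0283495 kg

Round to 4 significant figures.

1.672 oz

4.361 oz/h → 3.43423×10⁻⁵ kg/s
23.01 min → 1380.6 s
m = ṁ × t = 3.43423×10⁻⁵ × 1380.6 = 0.047413 kg
In oz: 0.047413 / 0.0283495 = 1.67245 oz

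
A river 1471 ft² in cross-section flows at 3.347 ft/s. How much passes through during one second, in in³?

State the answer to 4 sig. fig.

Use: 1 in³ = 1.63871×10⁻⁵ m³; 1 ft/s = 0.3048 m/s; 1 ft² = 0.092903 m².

8.508×10⁶ in³

3.347 ft/s × 0.3048 → 1.02017 m/s
1471 ft² × 0.092903 → 136.66 m²
V = v × A × t = 1.02017 m/s × 136.66 m² × 1 s = 139.416 m³
139.416 m³ ÷ (1.63871×10⁻⁵ m³/in³) = 8.50767×10⁶ in³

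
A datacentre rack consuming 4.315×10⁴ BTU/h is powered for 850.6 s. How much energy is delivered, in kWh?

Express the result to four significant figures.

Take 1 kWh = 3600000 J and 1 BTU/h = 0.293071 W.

4.315×10⁴ BTU/h × 0.293071 → 12646 W
E = P × t = 12646 W × 850.6 s = 1.07567×10⁷ J
1.07567×10⁷ J ÷ (3600000 J/kWh) = 2.98797 kWh

2.988 kWh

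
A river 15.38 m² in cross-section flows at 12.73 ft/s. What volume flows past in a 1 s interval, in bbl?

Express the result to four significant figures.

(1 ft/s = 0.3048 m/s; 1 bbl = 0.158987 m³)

375.4 bbl

12.73 ft/s × 0.3048 → 3.8801 m/s
V = v × A × t = 3.8801 m/s × 15.38 m² × 1 s = 59.6759 m³
59.6759 m³ ÷ (0.158987 m³/bbl) = 375.351 bbl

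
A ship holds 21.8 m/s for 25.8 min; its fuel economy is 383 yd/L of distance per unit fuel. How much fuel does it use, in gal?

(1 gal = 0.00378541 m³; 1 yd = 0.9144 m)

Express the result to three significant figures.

25.8 min → 1548 s
d = v × t = 21.8 × 1548 = 33746.4 m
383 yd/L → 350215 m/m³
V = d / (distance per unit fuel) = 33746.4 / 350215 = 0.0963591 m³
In gal: 0.0963591 / 0.00378541 = 25.4554 gal

25.5 gal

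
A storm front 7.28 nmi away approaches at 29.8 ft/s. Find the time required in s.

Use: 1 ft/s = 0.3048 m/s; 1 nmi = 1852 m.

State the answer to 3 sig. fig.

1480 s

7.28 nmi × 1852 = 13482.6 m
29.8 ft/s × 0.3048 = 9.08304 m/s
t = d / v = 13482.6 m / 9.08304 m/s = 1484.37 s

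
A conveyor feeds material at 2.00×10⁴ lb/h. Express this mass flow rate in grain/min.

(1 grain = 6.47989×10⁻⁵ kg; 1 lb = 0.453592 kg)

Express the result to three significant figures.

2.33×10⁶ grain/min

2.00×10⁴ lb/h × 0.453592 kg/lb ÷ 3600 s/h = 2.51996 kg/s
2.51996 kg/s ÷ 6.47989×10⁻⁵ kg/grain × 60 s/min = 2.33334×10⁶ grain/min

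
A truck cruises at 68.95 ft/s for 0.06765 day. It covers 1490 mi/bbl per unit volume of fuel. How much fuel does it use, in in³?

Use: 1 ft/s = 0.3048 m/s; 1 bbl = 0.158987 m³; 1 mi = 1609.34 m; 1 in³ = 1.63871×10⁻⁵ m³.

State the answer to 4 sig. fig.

68.95 ft/s → 21.016 m/s
0.06765 day → 5844.96 s
d = v × t = 21.016 × 5844.96 = 122838 m
1490 mi/bbl → 1.50825×10⁷ m/m³
V = d / (distance per unit fuel) = 122838 / 1.50825×10⁷ = 0.00814441 m³
In in³: 0.00814441 / 1.63871×10⁻⁵ = 497.001 in³

497.0 in³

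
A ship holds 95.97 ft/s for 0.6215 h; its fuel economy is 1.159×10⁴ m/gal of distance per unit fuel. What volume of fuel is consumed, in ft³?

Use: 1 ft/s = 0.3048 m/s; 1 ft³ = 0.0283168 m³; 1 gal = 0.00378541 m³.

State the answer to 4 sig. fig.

95.97 ft/s → 29.2517 m/s
0.6215 h → 2237.4 s
d = v × t = 29.2517 × 2237.4 = 65447.8 m
1.159×10⁴ m/gal → 3.06176×10⁶ m/m³
V = d / (distance per unit fuel) = 65447.8 / 3.06176×10⁶ = 0.0213759 m³
In ft³: 0.0213759 / 0.0283168 = 0.754884 ft³

0.7549 ft³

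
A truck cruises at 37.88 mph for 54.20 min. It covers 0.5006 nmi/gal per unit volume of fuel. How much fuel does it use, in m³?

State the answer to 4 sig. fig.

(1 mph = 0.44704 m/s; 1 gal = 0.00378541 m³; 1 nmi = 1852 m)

0.2248 m³

37.88 mph → 16.9339 m/s
54.20 min → 3252 s
d = v × t = 16.9339 × 3252 = 55069 m
0.5006 nmi/gal → 244917 m/m³
V = d / (distance per unit fuel) = 55069 / 244917 = 0.224848 m³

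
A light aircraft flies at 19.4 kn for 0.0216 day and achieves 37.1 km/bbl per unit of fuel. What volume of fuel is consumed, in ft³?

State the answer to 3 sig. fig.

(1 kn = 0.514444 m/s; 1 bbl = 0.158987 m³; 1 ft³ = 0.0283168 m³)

2.82 ft³

19.4 kn → 9.98021 m/s
0.0216 day → 1866.24 s
d = v × t = 9.98021 × 1866.24 = 18625.5 m
37.1 km/bbl → 233352 m/m³
V = d / (distance per unit fuel) = 18625.5 / 233352 = 0.0798172 m³
In ft³: 0.0798172 / 0.0283168 = 2.81872 ft³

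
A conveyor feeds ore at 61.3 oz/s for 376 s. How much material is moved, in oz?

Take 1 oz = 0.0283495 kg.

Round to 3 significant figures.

2.30×10⁴ oz

61.3 oz/s → 1.73782 kg/s
m = ṁ × t = 1.73782 × 376 = 653.42 kg
In oz: 653.42 / 0.0283495 = 23048.7 oz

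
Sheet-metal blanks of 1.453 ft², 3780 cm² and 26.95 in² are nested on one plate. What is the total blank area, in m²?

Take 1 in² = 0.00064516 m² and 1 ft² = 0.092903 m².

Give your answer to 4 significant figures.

0.5304 m²

1.453 ft² × 0.092903 = 0.134988 m²
3780 cm² × 0.0001 = 0.378 m²
26.95 in² × 0.00064516 = 0.0173871 m²
Total: 0.134988 + 0.378 + 0.0173871 = 0.530375 m²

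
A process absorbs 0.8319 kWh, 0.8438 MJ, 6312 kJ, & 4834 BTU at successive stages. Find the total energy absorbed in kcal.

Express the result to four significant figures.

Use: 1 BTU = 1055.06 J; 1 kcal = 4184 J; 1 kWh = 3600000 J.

0.8319 kWh × 3600000 = 2.99484×10⁶ J
0.8438 MJ × 1000000 = 843800 J
6312 kJ × 1000 = 6.312×10⁶ J
4834 BTU × 1055.06 = 5.10016×10⁶ J
Sum: 2.99484×10⁶ + 843800 + 6.312×10⁶ + 5.10016×10⁶ = 1.52508×10⁷ J
In kcal: 1.52508×10⁷ / 4184 = 3645.03 kcal

3645 kcal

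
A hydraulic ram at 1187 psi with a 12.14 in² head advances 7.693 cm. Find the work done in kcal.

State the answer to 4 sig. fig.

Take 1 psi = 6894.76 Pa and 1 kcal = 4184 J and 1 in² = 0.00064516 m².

1187 psi → 8.18408×10⁶ Pa
12.14 in² → 0.00783224 m²
F = P × A = 8.18408×10⁶ × 0.00783224 = 64099.7 N
7.693 cm → 0.07693 m
W = F × d = 64099.7 × 0.07693 = 4931.19 J
In kcal: 4931.19 / 4184 = 1.17858 kcal

1.179 kcal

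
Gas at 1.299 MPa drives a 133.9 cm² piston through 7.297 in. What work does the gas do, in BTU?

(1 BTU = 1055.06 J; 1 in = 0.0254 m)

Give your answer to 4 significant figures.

3.056 BTU

1.299 MPa → 1.299×10⁶ Pa
133.9 cm² → 0.01339 m²
F = P × A = 1.299×10⁶ × 0.01339 = 17393.6 N
7.297 in → 0.185344 m
W = F × d = 17393.6 × 0.185344 = 3223.8 J
In BTU: 3223.8 / 1055.06 = 3.05556 BTU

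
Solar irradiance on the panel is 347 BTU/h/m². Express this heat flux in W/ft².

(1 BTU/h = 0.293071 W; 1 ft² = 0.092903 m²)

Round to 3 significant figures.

347 BTU/h/m² × 0.293071 W/BTU/h = 101.696 W/m²
101.696 W/m² × 0.092903 m²/ft² = 9.44786 W/ft²

9.45 W/ft²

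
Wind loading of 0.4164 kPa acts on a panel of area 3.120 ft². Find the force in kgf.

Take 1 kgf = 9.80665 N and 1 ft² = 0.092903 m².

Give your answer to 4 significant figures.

12.31 kgf

0.4164 kPa × 1000 = 416.4 Pa
3.120 ft² × 0.092903 = 0.289857 m²
F = P × A = 416.4 Pa × 0.289857 m² = 120.696 N
120.696 N ÷ (9.80665 N/kgf) = 12.3076 kgf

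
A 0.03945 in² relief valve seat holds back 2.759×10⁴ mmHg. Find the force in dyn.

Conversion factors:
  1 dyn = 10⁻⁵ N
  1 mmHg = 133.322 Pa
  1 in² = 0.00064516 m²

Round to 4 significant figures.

9.362×10⁶ dyn

2.759×10⁴ mmHg × 133.322 → 3.67835×10⁶ Pa
0.03945 in² × 0.00064516 → 2.54516×10⁻⁵ m²
F = P × A = 3.67835×10⁶ Pa × 2.54516×10⁻⁵ m² = 93.6199 N
93.6199 N ÷ (10⁻⁵ N/dyn) = 9.36199×10⁶ dyn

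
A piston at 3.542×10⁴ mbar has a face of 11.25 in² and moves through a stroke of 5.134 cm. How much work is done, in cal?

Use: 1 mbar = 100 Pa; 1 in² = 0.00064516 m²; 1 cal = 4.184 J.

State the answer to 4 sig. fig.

315.5 cal

3.542×10⁴ mbar → 3.542×10⁶ Pa
11.25 in² → 0.00725805 m²
F = P × A = 3.542×10⁶ × 0.00725805 = 25708 N
5.134 cm → 0.05134 m
W = F × d = 25708 × 0.05134 = 1319.85 J
In cal: 1319.85 / 4.184 = 315.452 cal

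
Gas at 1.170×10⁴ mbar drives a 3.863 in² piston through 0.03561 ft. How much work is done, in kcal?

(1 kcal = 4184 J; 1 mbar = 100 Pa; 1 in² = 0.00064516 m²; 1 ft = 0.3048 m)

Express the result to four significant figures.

0.007564 kcal

1.170×10⁴ mbar → 1.17×10⁶ Pa
3.863 in² → 0.00249225 m²
F = P × A = 1.17×10⁶ × 0.00249225 = 2915.93 N
0.03561 ft → 0.0108539 m
W = F × d = 2915.93 × 0.0108539 = 31.6492 J
In kcal: 31.6492 / 4184 = 0.00756434 kcal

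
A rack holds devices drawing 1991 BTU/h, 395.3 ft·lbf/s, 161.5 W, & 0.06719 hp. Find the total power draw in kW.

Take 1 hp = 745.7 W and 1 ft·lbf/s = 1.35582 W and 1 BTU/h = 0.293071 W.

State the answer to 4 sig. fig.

1.331 kW

1991 BTU/h × 0.293071 → 583.504 W
395.3 ft·lbf/s × 1.35582 → 535.956 W
161.5 W (already W)
0.06719 hp × 745.7 → 50.1036 W
Total: 583.504 + 535.956 + 161.5 + 50.1036 = 1331.06 W
In kW: 1331.06 / 1000 = 1.33106 kW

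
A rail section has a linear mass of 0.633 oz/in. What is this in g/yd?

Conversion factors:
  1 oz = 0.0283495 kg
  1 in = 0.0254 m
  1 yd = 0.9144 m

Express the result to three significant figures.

0.633 oz/in × 0.0283495 kg/oz ÷ 0.0254 m/in = 0.706505 kg/m
0.706505 kg/m ÷ 0.001 kg/g × 0.9144 m/yd = 646.028 g/yd

646 g/yd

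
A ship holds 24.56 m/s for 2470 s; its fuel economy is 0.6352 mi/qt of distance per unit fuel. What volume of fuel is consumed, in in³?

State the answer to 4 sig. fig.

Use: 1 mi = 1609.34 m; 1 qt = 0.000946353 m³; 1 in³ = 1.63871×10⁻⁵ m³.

d = v × t = 24.56 × 2470 = 60663.2 m
0.6352 mi/qt → 1.0802×10⁶ m/m³
V = d / (distance per unit fuel) = 60663.2 / 1.0802×10⁶ = 0.0561592 m³
In in³: 0.0561592 / 1.63871×10⁻⁵ = 3427.04 in³

3427 in³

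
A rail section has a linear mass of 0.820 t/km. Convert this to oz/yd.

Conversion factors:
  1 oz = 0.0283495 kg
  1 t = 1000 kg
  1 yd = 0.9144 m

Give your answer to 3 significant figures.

26.4 oz/yd

0.820 t/km × 1000 kg/t ÷ 1000 m/km = 0.82 kg/m
0.82 kg/m ÷ 0.0283495 kg/oz × 0.9144 m/yd = 26.4487 oz/yd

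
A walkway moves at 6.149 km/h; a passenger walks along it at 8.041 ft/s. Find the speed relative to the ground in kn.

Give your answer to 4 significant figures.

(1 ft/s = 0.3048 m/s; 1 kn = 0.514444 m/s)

8.084 kn

6.149 km/h × (1/3.6) = 1.70806 m/s
8.041 ft/s × 0.3048 = 2.4509 m/s
Combined: 1.70806 + 2.4509 = 4.15896 m/s
In kn: 4.15896 / 0.514444 = 8.08438 kn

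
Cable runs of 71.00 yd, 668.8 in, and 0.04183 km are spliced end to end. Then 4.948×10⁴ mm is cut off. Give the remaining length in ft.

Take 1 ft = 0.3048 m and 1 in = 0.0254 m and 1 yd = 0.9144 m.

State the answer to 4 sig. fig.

71.00 yd × 0.9144 → 64.9224 m
668.8 in × 0.0254 → 16.9875 m
0.04183 km × 1000 → 41.83 m
4.948×10⁴ mm × 0.001 → 49.48 m
Sum: 64.9224 + 16.9875 + 41.83 − 49.48 = 74.2599 m
In ft: 74.2599 / 0.3048 = 243.635 ft

243.6 ft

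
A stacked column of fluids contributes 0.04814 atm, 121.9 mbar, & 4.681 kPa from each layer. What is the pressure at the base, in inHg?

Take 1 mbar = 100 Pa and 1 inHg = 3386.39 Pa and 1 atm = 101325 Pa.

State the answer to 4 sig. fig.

6.422 inHg

0.04814 atm × 101325 = 4877.79 Pa
121.9 mbar × 100 = 12190 Pa
4.681 kPa × 1000 = 4681 Pa
Sum: 4877.79 + 12190 + 4681 = 21748.8 Pa
In inHg: 21748.8 / 3386.39 = 6.42241 inHg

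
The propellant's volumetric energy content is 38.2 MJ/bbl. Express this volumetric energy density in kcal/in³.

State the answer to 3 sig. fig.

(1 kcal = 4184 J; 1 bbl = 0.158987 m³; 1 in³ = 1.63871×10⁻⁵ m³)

38.2 MJ/bbl × 1000000 J/MJ ÷ 0.158987 m³/bbl = 2.40271×10⁸ J/m³
2.40271×10⁸ J/m³ ÷ 4184 J/kcal × 1.63871×10⁻⁵ m³/in³ = 0.941048 kcal/in³

0.941 kcal/in³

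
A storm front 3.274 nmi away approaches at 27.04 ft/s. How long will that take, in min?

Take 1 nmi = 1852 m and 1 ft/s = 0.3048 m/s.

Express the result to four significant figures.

3.274 nmi × 1852 → 6063.45 m
27.04 ft/s × 0.3048 → 8.24179 m/s
t = d / v = 6063.45 m / 8.24179 m/s = 735.696 s
735.696 s ÷ (60 s/min) = 12.2616 min

12.26 min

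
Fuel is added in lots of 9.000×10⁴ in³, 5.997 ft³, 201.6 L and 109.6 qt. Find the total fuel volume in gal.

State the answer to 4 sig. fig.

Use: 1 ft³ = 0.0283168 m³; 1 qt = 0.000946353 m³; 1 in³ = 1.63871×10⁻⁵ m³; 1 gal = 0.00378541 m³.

9.000×10⁴ in³ × 1.63871×10⁻⁵ = 1.47484 m³
5.997 ft³ × 0.0283168 = 0.169816 m³
201.6 L × 0.001 = 0.2016 m³
109.6 qt × 0.000946353 = 0.10372 m³
Combined: 1.47484 + 0.169816 + 0.2016 + 0.10372 = 1.94998 m³
In gal: 1.94998 / 0.00378541 = 515.13 gal

515.1 gal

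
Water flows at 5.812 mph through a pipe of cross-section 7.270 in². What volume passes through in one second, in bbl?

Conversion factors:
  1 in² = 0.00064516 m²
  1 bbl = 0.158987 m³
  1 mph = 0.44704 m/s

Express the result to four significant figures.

5.812 mph × 0.44704 → 2.5982 m/s
7.270 in² × 0.00064516 → 0.00469031 m²
V = v × A × t = 2.5982 m/s × 0.00469031 m² × 1 s = 0.0121864 m³
0.0121864 m³ ÷ (0.158987 m³/bbl) = 0.0766503 bbl

0.07665 bbl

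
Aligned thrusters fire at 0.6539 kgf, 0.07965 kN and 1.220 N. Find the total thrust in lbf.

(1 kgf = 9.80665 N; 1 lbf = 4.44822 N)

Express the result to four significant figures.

0.6539 kgf × 9.80665 → 6.41257 N
0.07965 kN × 1000 → 79.65 N
1.220 N (already N)
Total: 6.41257 + 79.65 + 1.22 = 87.2826 N
In lbf: 87.2826 / 4.44822 = 19.6219 lbf

19.62 lbf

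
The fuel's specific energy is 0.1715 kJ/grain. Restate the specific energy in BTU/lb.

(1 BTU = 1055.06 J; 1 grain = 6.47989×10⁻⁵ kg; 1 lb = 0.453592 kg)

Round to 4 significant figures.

1138 BTU/lb

0.1715 kJ/grain × 1000 J/kJ ÷ 6.47989×10⁻⁵ kg/grain = 2.64665×10⁶ J/kg
2.64665×10⁶ J/kg ÷ 1055.06 J/BTU × 0.453592 kg/lb = 1137.85 BTU/lb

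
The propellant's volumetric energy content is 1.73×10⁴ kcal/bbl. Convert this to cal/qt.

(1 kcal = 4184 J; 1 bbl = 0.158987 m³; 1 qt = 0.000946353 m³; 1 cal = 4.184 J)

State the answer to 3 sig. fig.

1.73×10⁴ kcal/bbl × 4184 J/kcal ÷ 0.158987 m³/bbl = 4.55277×10⁸ J/m³
4.55277×10⁸ J/m³ ÷ 4.184 J/cal × 0.000946353 m³/qt = 102976 cal/qt

1.03×10⁵ cal/qt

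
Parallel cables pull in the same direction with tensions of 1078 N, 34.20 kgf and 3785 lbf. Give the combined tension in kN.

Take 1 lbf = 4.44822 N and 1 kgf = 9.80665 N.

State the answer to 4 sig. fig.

18.25 kN

1078 N (already N)
34.20 kgf × 9.80665 = 335.387 N
3785 lbf × 4.44822 = 16836.5 N
Combined: 1078 + 335.387 + 16836.5 = 18249.9 N
In kN: 18249.9 / 1000 = 18.2499 kN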